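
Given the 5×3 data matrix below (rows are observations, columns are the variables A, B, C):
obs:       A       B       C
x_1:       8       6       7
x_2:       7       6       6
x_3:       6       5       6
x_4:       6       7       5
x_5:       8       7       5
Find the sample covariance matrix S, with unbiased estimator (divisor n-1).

Step 1 — column means:
  mean(A) = (8 + 7 + 6 + 6 + 8) / 5 = 35/5 = 7
  mean(B) = (6 + 6 + 5 + 7 + 7) / 5 = 31/5 = 6.2
  mean(C) = (7 + 6 + 6 + 5 + 5) / 5 = 29/5 = 5.8

Step 2 — sample covariance S[i,j] = (1/(n-1)) · Σ_k (x_{k,i} - mean_i) · (x_{k,j} - mean_j), with n-1 = 4.
  S[A,A] = ((1)·(1) + (0)·(0) + (-1)·(-1) + (-1)·(-1) + (1)·(1)) / 4 = 4/4 = 1
  S[A,B] = ((1)·(-0.2) + (0)·(-0.2) + (-1)·(-1.2) + (-1)·(0.8) + (1)·(0.8)) / 4 = 1/4 = 0.25
  S[A,C] = ((1)·(1.2) + (0)·(0.2) + (-1)·(0.2) + (-1)·(-0.8) + (1)·(-0.8)) / 4 = 1/4 = 0.25
  S[B,B] = ((-0.2)·(-0.2) + (-0.2)·(-0.2) + (-1.2)·(-1.2) + (0.8)·(0.8) + (0.8)·(0.8)) / 4 = 2.8/4 = 0.7
  S[B,C] = ((-0.2)·(1.2) + (-0.2)·(0.2) + (-1.2)·(0.2) + (0.8)·(-0.8) + (0.8)·(-0.8)) / 4 = -1.8/4 = -0.45
  S[C,C] = ((1.2)·(1.2) + (0.2)·(0.2) + (0.2)·(0.2) + (-0.8)·(-0.8) + (-0.8)·(-0.8)) / 4 = 2.8/4 = 0.7

S is symmetric (S[j,i] = S[i,j]). Assembling:

S = [[1, 0.25, 0.25],
 [0.25, 0.7, -0.45],
 [0.25, -0.45, 0.7]]


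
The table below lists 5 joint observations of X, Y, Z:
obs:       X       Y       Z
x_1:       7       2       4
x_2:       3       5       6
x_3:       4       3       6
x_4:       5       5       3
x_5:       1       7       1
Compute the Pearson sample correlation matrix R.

Step 1 — column means:
  mean(X) = (7 + 3 + 4 + 5 + 1) / 5 = 20/5 = 4
  mean(Y) = (2 + 5 + 3 + 5 + 7) / 5 = 22/5 = 4.4
  mean(Z) = (4 + 6 + 6 + 3 + 1) / 5 = 20/5 = 4

Step 2 — sample variances and covariances s[i,j] = (1/(n-1)) · Σ_k (x_{k,i} - mean_i) · (x_{k,j} - mean_j), with n-1 = 4:
  s[X,X] = ((3)·(3) + (-1)·(-1) + (0)·(0) + (1)·(1) + (-3)·(-3)) / 4 = 20/4 = 5
  s[X,Y] = ((3)·(-2.4) + (-1)·(0.6) + (0)·(-1.4) + (1)·(0.6) + (-3)·(2.6)) / 4 = -15/4 = -3.75
  s[X,Z] = ((3)·(0) + (-1)·(2) + (0)·(2) + (1)·(-1) + (-3)·(-3)) / 4 = 6/4 = 1.5
  s[Y,Y] = ((-2.4)·(-2.4) + (0.6)·(0.6) + (-1.4)·(-1.4) + (0.6)·(0.6) + (2.6)·(2.6)) / 4 = 15.2/4 = 3.8
  s[Y,Z] = ((-2.4)·(0) + (0.6)·(2) + (-1.4)·(2) + (0.6)·(-1) + (2.6)·(-3)) / 4 = -10/4 = -2.5
  s[Z,Z] = ((0)·(0) + (2)·(2) + (2)·(2) + (-1)·(-1) + (-3)·(-3)) / 4 = 18/4 = 4.5
  Sample standard deviations s_i = √(s[i,i]):
  s(X) = √(5) = 2.2361
  s(Y) = √(3.8) = 1.9494
  s(Z) = √(4.5) = 2.1213

Step 3 — r_{ij} = s_{ij} / (s_i · s_j):
  r[X,X] = 1 (diagonal).
  r[X,Y] = -3.75 / (2.2361 · 1.9494) = -3.75 / 4.3589 = -0.8603
  r[X,Z] = 1.5 / (2.2361 · 2.1213) = 1.5 / 4.7434 = 0.3162
  r[Y,Y] = 1 (diagonal).
  r[Y,Z] = -2.5 / (1.9494 · 2.1213) = -2.5 / 4.1352 = -0.6046
  r[Z,Z] = 1 (diagonal).

R is symmetric with unit diagonal. Assembling:

R = [[1, -0.8603, 0.3162],
 [-0.8603, 1, -0.6046],
 [0.3162, -0.6046, 1]]


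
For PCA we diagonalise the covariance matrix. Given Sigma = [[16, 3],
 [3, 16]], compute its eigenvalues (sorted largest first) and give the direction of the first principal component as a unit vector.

Step 1 — characteristic polynomial of 2×2 Sigma:
  det(Sigma - λI) = λ² - trace · λ + det = 0.
  trace = 16 + 16 = 32, det = 16·16 - (3)² = 247.
Step 2 — discriminant:
  Δ = trace² - 4·det = 1024 - 988 = 36.
Step 3 — eigenvalues:
  λ = (trace ± √Δ)/2 = (32 ± 6)/2,
  λ_1 = 19,  λ_2 = 13.

Step 4 — unit eigenvector for λ_1: solve (Sigma - λ_1 I)v = 0. First row:
  (16 - 19)·v_x + (3)·v_y = 0, i.e. (-3)·v_x + (3)·v_y = 0,
  so v ∝ (b, λ_1 - a) = (3, 3) = u.
  ||u|| = √((3)² + (3)²) = √(18) ≈ 4.2426,
  v_1 = u/||u|| ≈ (0.7071, 0.7071) (||v_1|| = 1).

λ_1 = 19,  λ_2 = 13;  v_1 ≈ (0.7071, 0.7071)


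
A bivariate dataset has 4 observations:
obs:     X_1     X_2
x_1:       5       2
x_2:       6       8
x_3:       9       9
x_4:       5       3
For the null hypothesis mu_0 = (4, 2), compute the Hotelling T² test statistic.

Step 1 — sample mean vector:
  mean(X_1) = (5 + 6 + 9 + 5) / 4 = 25/4 = 6.25
  mean(X_2) = (2 + 8 + 9 + 3) / 4 = 22/4 = 5.5
  x̄ = (6.25, 5.5),  deviation x̄ - mu_0 = (6.25, 5.5) - (4, 2) = (2.25, 3.5).

Step 2 — sample covariance matrix, S[i,j] = (1/(n-1)) · Σ_k (x_{k,i} - mean_i) · (x_{k,j} - mean_j), divisor n-1 = 3:
  S[X_1,X_1] = ((-1.25)·(-1.25) + (-0.25)·(-0.25) + (2.75)·(2.75) + (-1.25)·(-1.25)) / 3 = 10.75/3 = 3.5833
  S[X_1,X_2] = ((-1.25)·(-3.5) + (-0.25)·(2.5) + (2.75)·(3.5) + (-1.25)·(-2.5)) / 3 = 16.5/3 = 5.5
  S[X_2,X_2] = ((-3.5)·(-3.5) + (2.5)·(2.5) + (3.5)·(3.5) + (-2.5)·(-2.5)) / 3 = 37/3 = 12.3333
  S = [[3.5833, 5.5],
 [5.5, 12.3333]].

Step 3 — invert S. det(S) = 3.5833·12.3333 - (5.5)² = 13.9444.
  S^{-1} = (1/det) · [[d, -b], [-b, a]] = [[0.8845, -0.3944],
 [-0.3944, 0.257]].

Step 4 — quadratic form (x̄ - mu_0)^T · S^{-1} · (x̄ - mu_0):
  S^{-1} · (x̄ - mu_0) = (0.6096, 0.012),
  (x̄ - mu_0)^T · [...] = (2.25)·(0.6096) + (3.5)·(0.012) = 1.4133.

Step 5 — scale by n: T² = 4 · 1.4133 = 5.6534.

T² ≈ 5.6534


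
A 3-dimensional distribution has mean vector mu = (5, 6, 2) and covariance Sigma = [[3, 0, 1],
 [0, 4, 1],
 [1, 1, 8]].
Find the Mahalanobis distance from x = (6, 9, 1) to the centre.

Step 1 — centre the observation: (x - mu) = (1, 3, -1).

Step 2 — invert Sigma (cofactor / det for 3×3, or solve directly):
  Sigma^{-1} = [[0.3483, 0.0112, -0.0449],
 [0.0112, 0.2584, -0.0337],
 [-0.0449, -0.0337, 0.1348]].

Step 3 — form the quadratic (x - mu)^T · Sigma^{-1} · (x - mu):
  Sigma^{-1} · (x - mu) = (0.427, 0.8202, -0.2809).
  (x - mu)^T · [Sigma^{-1} · (x - mu)] = (1)·(0.427) + (3)·(0.8202) + (-1)·(-0.2809) = 3.1685.

Step 4 — take square root: d = √(3.1685) ≈ 1.78.

d(x, mu) = √(3.1685) ≈ 1.78


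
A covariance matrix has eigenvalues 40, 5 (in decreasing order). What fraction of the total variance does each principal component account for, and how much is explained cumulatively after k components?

Step 1 — total variance = trace(Sigma) = Σ λ_i = 40 + 5 = 45.

Step 2 — fraction explained by component i = λ_i / Σ λ:
  PC1: 40/45 = 0.8889
  PC2: 5/45 = 0.1111

Step 3 — cumulative fraction after k components = (λ_1 + ... + λ_k) / Σ λ:
  k = 1: 40/45 = 0.8889
  k = 2: (40 + 5)/45 = 45/45 = 1

Summary (fraction, with percent):

explained: PC1 0.8889 (88.89%), PC2 0.1111 (11.11%);  cumulative: 0.8889, 1


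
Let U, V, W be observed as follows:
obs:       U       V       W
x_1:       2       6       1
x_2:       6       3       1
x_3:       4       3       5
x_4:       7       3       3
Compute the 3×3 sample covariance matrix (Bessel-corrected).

Step 1 — column means:
  mean(U) = (2 + 6 + 4 + 7) / 4 = 19/4 = 4.75
  mean(V) = (6 + 3 + 3 + 3) / 4 = 15/4 = 3.75
  mean(W) = (1 + 1 + 5 + 3) / 4 = 10/4 = 2.5

Step 2 — sample covariance S[i,j] = (1/(n-1)) · Σ_k (x_{k,i} - mean_i) · (x_{k,j} - mean_j), with n-1 = 3.
  S[U,U] = ((-2.75)·(-2.75) + (1.25)·(1.25) + (-0.75)·(-0.75) + (2.25)·(2.25)) / 3 = 14.75/3 = 4.9167
  S[U,V] = ((-2.75)·(2.25) + (1.25)·(-0.75) + (-0.75)·(-0.75) + (2.25)·(-0.75)) / 3 = -8.25/3 = -2.75
  S[U,W] = ((-2.75)·(-1.5) + (1.25)·(-1.5) + (-0.75)·(2.5) + (2.25)·(0.5)) / 3 = 1.5/3 = 0.5
  S[V,V] = ((2.25)·(2.25) + (-0.75)·(-0.75) + (-0.75)·(-0.75) + (-0.75)·(-0.75)) / 3 = 6.75/3 = 2.25
  S[V,W] = ((2.25)·(-1.5) + (-0.75)·(-1.5) + (-0.75)·(2.5) + (-0.75)·(0.5)) / 3 = -4.5/3 = -1.5
  S[W,W] = ((-1.5)·(-1.5) + (-1.5)·(-1.5) + (2.5)·(2.5) + (0.5)·(0.5)) / 3 = 11/3 = 3.6667

S is symmetric (S[j,i] = S[i,j]). Assembling:

S = [[4.9167, -2.75, 0.5],
 [-2.75, 2.25, -1.5],
 [0.5, -1.5, 3.6667]]


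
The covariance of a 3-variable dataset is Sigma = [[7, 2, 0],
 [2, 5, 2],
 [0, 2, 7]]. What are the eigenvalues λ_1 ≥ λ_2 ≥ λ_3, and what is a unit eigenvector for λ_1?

Step 1 — characteristic polynomial p(λ) = det(λI - Sigma) = λ³ - tr·λ² + c_1·λ - det, where tr = trace, c_1 = sum of the principal 2×2 minors, det = det(Sigma):
  tr = 7 + 5 + 7 = 19,
  c_1 = (7·5 - (2)²) + (7·7 - (0)²) + (5·7 - (2)²) = 31 + 49 + 31 = 111,
  det = 7·(5·7 - (2)²) - (2)·((2)·7 - (2)·(0)) + (0)·((2)·(2) - 5·(0)) = 7·(31) - (2)·(14) + (0)·(4) = 189.
  So p(λ) = λ³ - 19λ² + 111λ - 189.
Step 2 — look for an integer root (rational root theorem: any rational root is an integer divisor of 189). Testing λ = 3:
  p(3) = 27 - 171 + 333 - 189 = 0  ✓
  Dividing out (λ - 3): p(λ) = (λ - 3)(λ² - 16λ + 63).
Step 3 — remaining eigenvalues from the quadratic λ² - 16λ + 63 = 0:
  Δ = 16² - 4·63 = 256 - 252 = 4,  λ = (16 ± √4)/2 = (16 ± 2)/2 = 9 or 7.
  Sorted: λ_1 = 9,  λ_2 = 7,  λ_3 = 3  (check: sum = 19 = tr ✓).

Step 4 — unit eigenvector for λ_1 = 9: v spans the null space of (Sigma - λ_1 I), whose rows are
  r_1 = (-2, 2, 0),  r_2 = (2, -4, 2),  r_3 = (0, 2, -2).
  v is orthogonal to every row, so take v ∝ r_1 × r_2 = ((2)·(2) - (0)·(-4), (0)·(2) - (-2)·(2), (-2)·(-4) - (2)·(2)) = (4, 4, 4).
  Rescale (divide by 4): u = (1, 1, 1).
  ||u|| = √((1)² + (1)² + (1)²) = √(3) ≈ 1.7321,  v_1 = u/||u|| ≈ (0.5774, 0.5774, 0.5774) (||v_1|| = 1).

λ_1 = 9,  λ_2 = 7,  λ_3 = 3;  v_1 ≈ (0.5774, 0.5774, 0.5774)


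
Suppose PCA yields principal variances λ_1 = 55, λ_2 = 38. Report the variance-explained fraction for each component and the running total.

Step 1 — total variance = trace(Sigma) = Σ λ_i = 55 + 38 = 93.

Step 2 — fraction explained by component i = λ_i / Σ λ:
  PC1: 55/93 = 0.5914
  PC2: 38/93 = 0.4086

Step 3 — cumulative fraction after k components = (λ_1 + ... + λ_k) / Σ λ:
  k = 1: 55/93 = 0.5914
  k = 2: (55 + 38)/93 = 93/93 = 1

Summary (fraction, with percent):

explained: PC1 0.5914 (59.14%), PC2 0.4086 (40.86%);  cumulative: 0.5914, 1


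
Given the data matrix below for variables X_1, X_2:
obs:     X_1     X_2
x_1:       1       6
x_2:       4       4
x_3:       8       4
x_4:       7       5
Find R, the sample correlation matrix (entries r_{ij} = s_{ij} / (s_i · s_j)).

Step 1 — column means:
  mean(X_1) = (1 + 4 + 8 + 7) / 4 = 20/4 = 5
  mean(X_2) = (6 + 4 + 4 + 5) / 4 = 19/4 = 4.75

Step 2 — sample variances and covariances s[i,j] = (1/(n-1)) · Σ_k (x_{k,i} - mean_i) · (x_{k,j} - mean_j), with n-1 = 3:
  s[X_1,X_1] = ((-4)·(-4) + (-1)·(-1) + (3)·(3) + (2)·(2)) / 3 = 30/3 = 10
  s[X_1,X_2] = ((-4)·(1.25) + (-1)·(-0.75) + (3)·(-0.75) + (2)·(0.25)) / 3 = -6/3 = -2
  s[X_2,X_2] = ((1.25)·(1.25) + (-0.75)·(-0.75) + (-0.75)·(-0.75) + (0.25)·(0.25)) / 3 = 2.75/3 = 0.9167
  Sample standard deviations s_i = √(s[i,i]):
  s(X_1) = √(10) = 3.1623
  s(X_2) = √(0.9167) = 0.9574

Step 3 — r_{ij} = s_{ij} / (s_i · s_j):
  r[X_1,X_1] = 1 (diagonal).
  r[X_1,X_2] = -2 / (3.1623 · 0.9574) = -2 / 3.0277 = -0.6606
  r[X_2,X_2] = 1 (diagonal).

R is symmetric with unit diagonal. Assembling:

R = [[1, -0.6606],
 [-0.6606, 1]]


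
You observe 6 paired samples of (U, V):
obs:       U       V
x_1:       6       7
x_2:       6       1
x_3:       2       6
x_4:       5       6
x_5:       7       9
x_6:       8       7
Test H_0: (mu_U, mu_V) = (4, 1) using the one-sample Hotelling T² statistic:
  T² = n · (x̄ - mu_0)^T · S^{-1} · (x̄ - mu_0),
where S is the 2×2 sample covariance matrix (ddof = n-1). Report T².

Step 1 — sample mean vector:
  mean(U) = (6 + 6 + 2 + 5 + 7 + 8) / 6 = 34/6 = 5.6667
  mean(V) = (7 + 1 + 6 + 6 + 9 + 7) / 6 = 36/6 = 6
  x̄ = (5.6667, 6),  deviation x̄ - mu_0 = (5.6667, 6) - (4, 1) = (1.6667, 5).

Step 2 — sample covariance matrix, S[i,j] = (1/(n-1)) · Σ_k (x_{k,i} - mean_i) · (x_{k,j} - mean_j), divisor n-1 = 5:
  S[U,U] = ((0.3333)·(0.3333) + (0.3333)·(0.3333) + (-3.6667)·(-3.6667) + (-0.6667)·(-0.6667) + (1.3333)·(1.3333) + (2.3333)·(2.3333)) / 5 = 21.3333/5 = 4.2667
  S[U,V] = ((0.3333)·(1) + (0.3333)·(-5) + (-3.6667)·(0) + (-0.6667)·(0) + (1.3333)·(3) + (2.3333)·(1)) / 5 = 5/5 = 1
  S[V,V] = ((1)·(1) + (-5)·(-5) + (0)·(0) + (0)·(0) + (3)·(3) + (1)·(1)) / 5 = 36/5 = 7.2
  S = [[4.2667, 1],
 [1, 7.2]].

Step 3 — invert S. det(S) = 4.2667·7.2 - (1)² = 29.72.
  S^{-1} = (1/det) · [[d, -b], [-b, a]] = [[0.2423, -0.0336],
 [-0.0336, 0.1436]].

Step 4 — quadratic form (x̄ - mu_0)^T · S^{-1} · (x̄ - mu_0):
  S^{-1} · (x̄ - mu_0) = (0.2355, 0.6617),
  (x̄ - mu_0)^T · [...] = (1.6667)·(0.2355) + (5)·(0.6617) = 3.7012.

Step 5 — scale by n: T² = 6 · 3.7012 = 22.2073.

T² ≈ 22.2073


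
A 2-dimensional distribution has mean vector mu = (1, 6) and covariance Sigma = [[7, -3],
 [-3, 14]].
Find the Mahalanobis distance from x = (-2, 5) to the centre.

Step 1 — centre the observation: (x - mu) = (-3, -1).

Step 2 — invert Sigma. det(Sigma) = 7·14 - (-3)² = 89.
  Sigma^{-1} = (1/det) · [[d, -b], [-b, a]] = [[0.1573, 0.0337],
 [0.0337, 0.0787]].

Step 3 — form the quadratic (x - mu)^T · Sigma^{-1} · (x - mu):
  Sigma^{-1} · (x - mu) = (-0.5056, -0.1798).
  (x - mu)^T · [Sigma^{-1} · (x - mu)] = (-3)·(-0.5056) + (-1)·(-0.1798) = 1.6966.

Step 4 — take square root: d = √(1.6966) ≈ 1.3025.

d(x, mu) = √(1.6966) ≈ 1.3025


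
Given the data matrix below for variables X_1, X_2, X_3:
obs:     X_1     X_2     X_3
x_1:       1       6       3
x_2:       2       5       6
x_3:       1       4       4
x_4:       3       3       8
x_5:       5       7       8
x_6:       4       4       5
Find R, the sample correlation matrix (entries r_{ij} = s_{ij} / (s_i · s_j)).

Step 1 — column means:
  mean(X_1) = (1 + 2 + 1 + 3 + 5 + 4) / 6 = 16/6 = 2.6667
  mean(X_2) = (6 + 5 + 4 + 3 + 7 + 4) / 6 = 29/6 = 4.8333
  mean(X_3) = (3 + 6 + 4 + 8 + 8 + 5) / 6 = 34/6 = 5.6667

Step 2 — sample variances and covariances s[i,j] = (1/(n-1)) · Σ_k (x_{k,i} - mean_i) · (x_{k,j} - mean_j), with n-1 = 5:
  s[X_1,X_1] = ((-1.6667)·(-1.6667) + (-0.6667)·(-0.6667) + (-1.6667)·(-1.6667) + (0.3333)·(0.3333) + (2.3333)·(2.3333) + (1.3333)·(1.3333)) / 5 = 13.3333/5 = 2.6667
  s[X_1,X_2] = ((-1.6667)·(1.1667) + (-0.6667)·(0.1667) + (-1.6667)·(-0.8333) + (0.3333)·(-1.8333) + (2.3333)·(2.1667) + (1.3333)·(-0.8333)) / 5 = 2.6667/5 = 0.5333
  s[X_1,X_3] = ((-1.6667)·(-2.6667) + (-0.6667)·(0.3333) + (-1.6667)·(-1.6667) + (0.3333)·(2.3333) + (2.3333)·(2.3333) + (1.3333)·(-0.6667)) / 5 = 12.3333/5 = 2.4667
  s[X_2,X_2] = ((1.1667)·(1.1667) + (0.1667)·(0.1667) + (-0.8333)·(-0.8333) + (-1.8333)·(-1.8333) + (2.1667)·(2.1667) + (-0.8333)·(-0.8333)) / 5 = 10.8333/5 = 2.1667
  s[X_2,X_3] = ((1.1667)·(-2.6667) + (0.1667)·(0.3333) + (-0.8333)·(-1.6667) + (-1.8333)·(2.3333) + (2.1667)·(2.3333) + (-0.8333)·(-0.6667)) / 5 = -0.3333/5 = -0.0667
  s[X_3,X_3] = ((-2.6667)·(-2.6667) + (0.3333)·(0.3333) + (-1.6667)·(-1.6667) + (2.3333)·(2.3333) + (2.3333)·(2.3333) + (-0.6667)·(-0.6667)) / 5 = 21.3333/5 = 4.2667
  Sample standard deviations s_i = √(s[i,i]):
  s(X_1) = √(2.6667) = 1.633
  s(X_2) = √(2.1667) = 1.472
  s(X_3) = √(4.2667) = 2.0656

Step 3 — r_{ij} = s_{ij} / (s_i · s_j):
  r[X_1,X_1] = 1 (diagonal).
  r[X_1,X_2] = 0.5333 / (1.633 · 1.472) = 0.5333 / 2.4037 = 0.2219
  r[X_1,X_3] = 2.4667 / (1.633 · 2.0656) = 2.4667 / 3.3731 = 0.7313
  r[X_2,X_2] = 1 (diagonal).
  r[X_2,X_3] = -0.0667 / (1.472 · 2.0656) = -0.0667 / 3.0405 = -0.0219
  r[X_3,X_3] = 1 (diagonal).

R is symmetric with unit diagonal. Assembling:

R = [[1, 0.2219, 0.7313],
 [0.2219, 1, -0.0219],
 [0.7313, -0.0219, 1]]


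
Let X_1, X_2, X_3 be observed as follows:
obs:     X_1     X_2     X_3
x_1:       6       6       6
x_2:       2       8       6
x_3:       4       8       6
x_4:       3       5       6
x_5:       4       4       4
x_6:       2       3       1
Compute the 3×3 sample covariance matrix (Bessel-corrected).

Step 1 — column means:
  mean(X_1) = (6 + 2 + 4 + 3 + 4 + 2) / 6 = 21/6 = 3.5
  mean(X_2) = (6 + 8 + 8 + 5 + 4 + 3) / 6 = 34/6 = 5.6667
  mean(X_3) = (6 + 6 + 6 + 6 + 4 + 1) / 6 = 29/6 = 4.8333

Step 2 — sample covariance S[i,j] = (1/(n-1)) · Σ_k (x_{k,i} - mean_i) · (x_{k,j} - mean_j), with n-1 = 5.
  S[X_1,X_1] = ((2.5)·(2.5) + (-1.5)·(-1.5) + (0.5)·(0.5) + (-0.5)·(-0.5) + (0.5)·(0.5) + (-1.5)·(-1.5)) / 5 = 11.5/5 = 2.3
  S[X_1,X_2] = ((2.5)·(0.3333) + (-1.5)·(2.3333) + (0.5)·(2.3333) + (-0.5)·(-0.6667) + (0.5)·(-1.6667) + (-1.5)·(-2.6667)) / 5 = 2/5 = 0.4
  S[X_1,X_3] = ((2.5)·(1.1667) + (-1.5)·(1.1667) + (0.5)·(1.1667) + (-0.5)·(1.1667) + (0.5)·(-0.8333) + (-1.5)·(-3.8333)) / 5 = 6.5/5 = 1.3
  S[X_2,X_2] = ((0.3333)·(0.3333) + (2.3333)·(2.3333) + (2.3333)·(2.3333) + (-0.6667)·(-0.6667) + (-1.6667)·(-1.6667) + (-2.6667)·(-2.6667)) / 5 = 21.3333/5 = 4.2667
  S[X_2,X_3] = ((0.3333)·(1.1667) + (2.3333)·(1.1667) + (2.3333)·(1.1667) + (-0.6667)·(1.1667) + (-1.6667)·(-0.8333) + (-2.6667)·(-3.8333)) / 5 = 16.6667/5 = 3.3333
  S[X_3,X_3] = ((1.1667)·(1.1667) + (1.1667)·(1.1667) + (1.1667)·(1.1667) + (1.1667)·(1.1667) + (-0.8333)·(-0.8333) + (-3.8333)·(-3.8333)) / 5 = 20.8333/5 = 4.1667

S is symmetric (S[j,i] = S[i,j]). Assembling:

S = [[2.3, 0.4, 1.3],
 [0.4, 4.2667, 3.3333],
 [1.3, 3.3333, 4.1667]]


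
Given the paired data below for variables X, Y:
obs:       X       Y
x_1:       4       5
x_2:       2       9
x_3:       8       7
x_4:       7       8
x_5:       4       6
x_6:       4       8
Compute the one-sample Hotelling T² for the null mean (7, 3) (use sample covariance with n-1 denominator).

Step 1 — sample mean vector:
  mean(X) = (4 + 2 + 8 + 7 + 4 + 4) / 6 = 29/6 = 4.8333
  mean(Y) = (5 + 9 + 7 + 8 + 6 + 8) / 6 = 43/6 = 7.1667
  x̄ = (4.8333, 7.1667),  deviation x̄ - mu_0 = (4.8333, 7.1667) - (7, 3) = (-2.1667, 4.1667).

Step 2 — sample covariance matrix, S[i,j] = (1/(n-1)) · Σ_k (x_{k,i} - mean_i) · (x_{k,j} - mean_j), divisor n-1 = 5:
  S[X,X] = ((-0.8333)·(-0.8333) + (-2.8333)·(-2.8333) + (3.1667)·(3.1667) + (2.1667)·(2.1667) + (-0.8333)·(-0.8333) + (-0.8333)·(-0.8333)) / 5 = 24.8333/5 = 4.9667
  S[X,Y] = ((-0.8333)·(-2.1667) + (-2.8333)·(1.8333) + (3.1667)·(-0.1667) + (2.1667)·(0.8333) + (-0.8333)·(-1.1667) + (-0.8333)·(0.8333)) / 5 = -1.8333/5 = -0.3667
  S[Y,Y] = ((-2.1667)·(-2.1667) + (1.8333)·(1.8333) + (-0.1667)·(-0.1667) + (0.8333)·(0.8333) + (-1.1667)·(-1.1667) + (0.8333)·(0.8333)) / 5 = 10.8333/5 = 2.1667
  S = [[4.9667, -0.3667],
 [-0.3667, 2.1667]].

Step 3 — invert S. det(S) = 4.9667·2.1667 - (-0.3667)² = 10.6267.
  S^{-1} = (1/det) · [[d, -b], [-b, a]] = [[0.2039, 0.0345],
 [0.0345, 0.4674]].

Step 4 — quadratic form (x̄ - mu_0)^T · S^{-1} · (x̄ - mu_0):
  S^{-1} · (x̄ - mu_0) = (-0.298, 1.8726),
  (x̄ - mu_0)^T · [...] = (-2.1667)·(-0.298) + (4.1667)·(1.8726) = 8.4483.

Step 5 — scale by n: T² = 6 · 8.4483 = 50.6901.

T² ≈ 50.6901


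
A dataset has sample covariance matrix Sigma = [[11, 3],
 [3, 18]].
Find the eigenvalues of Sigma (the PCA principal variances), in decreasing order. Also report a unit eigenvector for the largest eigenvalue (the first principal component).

Step 1 — characteristic polynomial of 2×2 Sigma:
  det(Sigma - λI) = λ² - trace · λ + det = 0.
  trace = 11 + 18 = 29, det = 11·18 - (3)² = 189.
Step 2 — discriminant:
  Δ = trace² - 4·det = 841 - 756 = 85.
Step 3 — eigenvalues:
  λ = (trace ± √Δ)/2 = (29 ± 9.2195)/2,
  λ_1 = 19.1098,  λ_2 = 9.8902.

Step 4 — unit eigenvector for λ_1: solve (Sigma - λ_1 I)v = 0. First row:
  (11 - 19.1098)·v_x + (3)·v_y = 0, i.e. (-8.1098)·v_x + (3)·v_y = 0,
  so v ∝ (b, λ_1 - a) = (3, 8.1098) = u.
  ||u|| = √((3)² + (8.1098)²) = √(74.7684) ≈ 8.6469,
  v_1 = u/||u|| ≈ (0.3469, 0.9379) (||v_1|| = 1).

λ_1 = 19.1098,  λ_2 = 9.8902;  v_1 ≈ (0.3469, 0.9379)


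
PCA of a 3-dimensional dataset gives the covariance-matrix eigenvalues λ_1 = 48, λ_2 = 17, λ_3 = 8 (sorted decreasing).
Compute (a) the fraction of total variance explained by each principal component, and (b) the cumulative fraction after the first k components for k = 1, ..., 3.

Step 1 — total variance = trace(Sigma) = Σ λ_i = 48 + 17 + 8 = 73.

Step 2 — fraction explained by component i = λ_i / Σ λ:
  PC1: 48/73 = 0.6575
  PC2: 17/73 = 0.2329
  PC3: 8/73 = 0.1096

Step 3 — cumulative fraction after k components = (λ_1 + ... + λ_k) / Σ λ:
  k = 1: 48/73 = 0.6575
  k = 2: (48 + 17)/73 = 65/73 = 0.8904
  k = 3: (48 + 17 + 8)/73 = 73/73 = 1

Summary (fraction, with percent):

explained: PC1 0.6575 (65.75%), PC2 0.2329 (23.29%), PC3 0.1096 (10.96%);  cumulative: 0.6575, 0.8904, 1


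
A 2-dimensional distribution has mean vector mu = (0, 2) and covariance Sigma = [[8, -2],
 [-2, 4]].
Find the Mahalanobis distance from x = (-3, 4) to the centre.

Step 1 — centre the observation: (x - mu) = (-3, 2).

Step 2 — invert Sigma. det(Sigma) = 8·4 - (-2)² = 28.
  Sigma^{-1} = (1/det) · [[d, -b], [-b, a]] = [[0.1429, 0.0714],
 [0.0714, 0.2857]].

Step 3 — form the quadratic (x - mu)^T · Sigma^{-1} · (x - mu):
  Sigma^{-1} · (x - mu) = (-0.2857, 0.3571).
  (x - mu)^T · [Sigma^{-1} · (x - mu)] = (-3)·(-0.2857) + (2)·(0.3571) = 1.5714.

Step 4 — take square root: d = √(1.5714) ≈ 1.2536.

d(x, mu) = √(1.5714) ≈ 1.2536


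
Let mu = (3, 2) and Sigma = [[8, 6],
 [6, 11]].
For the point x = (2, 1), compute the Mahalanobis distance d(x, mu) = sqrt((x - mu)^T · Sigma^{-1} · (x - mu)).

Step 1 — centre the observation: (x - mu) = (-1, -1).

Step 2 — invert Sigma. det(Sigma) = 8·11 - (6)² = 52.
  Sigma^{-1} = (1/det) · [[d, -b], [-b, a]] = [[0.2115, -0.1154],
 [-0.1154, 0.1538]].

Step 3 — form the quadratic (x - mu)^T · Sigma^{-1} · (x - mu):
  Sigma^{-1} · (x - mu) = (-0.0962, -0.0385).
  (x - mu)^T · [Sigma^{-1} · (x - mu)] = (-1)·(-0.0962) + (-1)·(-0.0385) = 0.1346.

Step 4 — take square root: d = √(0.1346) ≈ 0.3669.

d(x, mu) = √(0.1346) ≈ 0.3669


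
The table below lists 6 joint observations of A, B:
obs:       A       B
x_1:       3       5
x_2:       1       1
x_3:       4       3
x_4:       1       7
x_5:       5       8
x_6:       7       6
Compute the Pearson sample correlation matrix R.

Step 1 — column means:
  mean(A) = (3 + 1 + 4 + 1 + 5 + 7) / 6 = 21/6 = 3.5
  mean(B) = (5 + 1 + 3 + 7 + 8 + 6) / 6 = 30/6 = 5

Step 2 — sample variances and covariances s[i,j] = (1/(n-1)) · Σ_k (x_{k,i} - mean_i) · (x_{k,j} - mean_j), with n-1 = 5:
  s[A,A] = ((-0.5)·(-0.5) + (-2.5)·(-2.5) + (0.5)·(0.5) + (-2.5)·(-2.5) + (1.5)·(1.5) + (3.5)·(3.5)) / 5 = 27.5/5 = 5.5
  s[A,B] = ((-0.5)·(0) + (-2.5)·(-4) + (0.5)·(-2) + (-2.5)·(2) + (1.5)·(3) + (3.5)·(1)) / 5 = 12/5 = 2.4
  s[B,B] = ((0)·(0) + (-4)·(-4) + (-2)·(-2) + (2)·(2) + (3)·(3) + (1)·(1)) / 5 = 34/5 = 6.8
  Sample standard deviations s_i = √(s[i,i]):
  s(A) = √(5.5) = 2.3452
  s(B) = √(6.8) = 2.6077

Step 3 — r_{ij} = s_{ij} / (s_i · s_j):
  r[A,A] = 1 (diagonal).
  r[A,B] = 2.4 / (2.3452 · 2.6077) = 2.4 / 6.1156 = 0.3924
  r[B,B] = 1 (diagonal).

R is symmetric with unit diagonal. Assembling:

R = [[1, 0.3924],
 [0.3924, 1]]


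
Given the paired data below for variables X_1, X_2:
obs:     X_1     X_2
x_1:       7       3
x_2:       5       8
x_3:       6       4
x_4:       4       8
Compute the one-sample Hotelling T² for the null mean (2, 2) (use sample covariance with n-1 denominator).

Step 1 — sample mean vector:
  mean(X_1) = (7 + 5 + 6 + 4) / 4 = 22/4 = 5.5
  mean(X_2) = (3 + 8 + 4 + 8) / 4 = 23/4 = 5.75
  x̄ = (5.5, 5.75),  deviation x̄ - mu_0 = (5.5, 5.75) - (2, 2) = (3.5, 3.75).

Step 2 — sample covariance matrix, S[i,j] = (1/(n-1)) · Σ_k (x_{k,i} - mean_i) · (x_{k,j} - mean_j), divisor n-1 = 3:
  S[X_1,X_1] = ((1.5)·(1.5) + (-0.5)·(-0.5) + (0.5)·(0.5) + (-1.5)·(-1.5)) / 3 = 5/3 = 1.6667
  S[X_1,X_2] = ((1.5)·(-2.75) + (-0.5)·(2.25) + (0.5)·(-1.75) + (-1.5)·(2.25)) / 3 = -9.5/3 = -3.1667
  S[X_2,X_2] = ((-2.75)·(-2.75) + (2.25)·(2.25) + (-1.75)·(-1.75) + (2.25)·(2.25)) / 3 = 20.75/3 = 6.9167
  S = [[1.6667, -3.1667],
 [-3.1667, 6.9167]].

Step 3 — invert S. det(S) = 1.6667·6.9167 - (-3.1667)² = 1.5.
  S^{-1} = (1/det) · [[d, -b], [-b, a]] = [[4.6111, 2.1111],
 [2.1111, 1.1111]].

Step 4 — quadratic form (x̄ - mu_0)^T · S^{-1} · (x̄ - mu_0):
  S^{-1} · (x̄ - mu_0) = (24.0556, 11.5556),
  (x̄ - mu_0)^T · [...] = (3.5)·(24.0556) + (3.75)·(11.5556) = 127.5278.

Step 5 — scale by n: T² = 4 · 127.5278 = 510.1111.

T² ≈ 510.1111


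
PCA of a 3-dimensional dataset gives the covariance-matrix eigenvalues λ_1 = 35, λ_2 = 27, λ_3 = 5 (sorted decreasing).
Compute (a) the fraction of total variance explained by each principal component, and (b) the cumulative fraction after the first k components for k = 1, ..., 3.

Step 1 — total variance = trace(Sigma) = Σ λ_i = 35 + 27 + 5 = 67.

Step 2 — fraction explained by component i = λ_i / Σ λ:
  PC1: 35/67 = 0.5224
  PC2: 27/67 = 0.403
  PC3: 5/67 = 0.0746

Step 3 — cumulative fraction after k components = (λ_1 + ... + λ_k) / Σ λ:
  k = 1: 35/67 = 0.5224
  k = 2: (35 + 27)/67 = 62/67 = 0.9254
  k = 3: (35 + 27 + 5)/67 = 67/67 = 1

Summary (fraction, with percent):

explained: PC1 0.5224 (52.24%), PC2 0.403 (40.3%), PC3 0.0746 (7.46%);  cumulative: 0.5224, 0.9254, 1


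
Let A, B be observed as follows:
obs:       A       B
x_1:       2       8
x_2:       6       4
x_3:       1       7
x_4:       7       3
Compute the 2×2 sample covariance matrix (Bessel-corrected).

Step 1 — column means:
  mean(A) = (2 + 6 + 1 + 7) / 4 = 16/4 = 4
  mean(B) = (8 + 4 + 7 + 3) / 4 = 22/4 = 5.5

Step 2 — sample covariance S[i,j] = (1/(n-1)) · Σ_k (x_{k,i} - mean_i) · (x_{k,j} - mean_j), with n-1 = 3.
  S[A,A] = ((-2)·(-2) + (2)·(2) + (-3)·(-3) + (3)·(3)) / 3 = 26/3 = 8.6667
  S[A,B] = ((-2)·(2.5) + (2)·(-1.5) + (-3)·(1.5) + (3)·(-2.5)) / 3 = -20/3 = -6.6667
  S[B,B] = ((2.5)·(2.5) + (-1.5)·(-1.5) + (1.5)·(1.5) + (-2.5)·(-2.5)) / 3 = 17/3 = 5.6667

S is symmetric (S[j,i] = S[i,j]). Assembling:

S = [[8.6667, -6.6667],
 [-6.6667, 5.6667]]


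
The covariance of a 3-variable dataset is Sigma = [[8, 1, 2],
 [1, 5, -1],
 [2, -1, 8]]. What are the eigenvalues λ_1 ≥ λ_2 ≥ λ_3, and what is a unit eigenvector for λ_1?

Step 1 — characteristic polynomial p(λ) = det(λI - Sigma) = λ³ - tr·λ² + c_1·λ - det, where tr = trace, c_1 = sum of the principal 2×2 minors, det = det(Sigma):
  tr = 8 + 5 + 8 = 21,
  c_1 = (8·5 - (1)²) + (8·8 - (2)²) + (5·8 - (-1)²) = 39 + 60 + 39 = 138,
  det = 8·(5·8 - (-1)²) - (1)·((1)·8 - (-1)·(2)) + (2)·((1)·(-1) - 5·(2)) = 8·(39) - (1)·(10) + (2)·(-11) = 280.
  So p(λ) = λ³ - 21λ² + 138λ - 280.
Step 2 — look for an integer root (rational root theorem: any rational root is an integer divisor of 280). Testing λ = 4:
  p(4) = 64 - 336 + 552 - 280 = 0  ✓
  Dividing out (λ - 4): p(λ) = (λ - 4)(λ² - 17λ + 70).
Step 3 — remaining eigenvalues from the quadratic λ² - 17λ + 70 = 0:
  Δ = 17² - 4·70 = 289 - 280 = 9,  λ = (17 ± √9)/2 = (17 ± 3)/2 = 10 or 7.
  Sorted: λ_1 = 10,  λ_2 = 7,  λ_3 = 4  (check: sum = 21 = tr ✓).

Step 4 — unit eigenvector for λ_1 = 10: v spans the null space of (Sigma - λ_1 I), whose rows are
  r_1 = (-2, 1, 2),  r_2 = (1, -5, -1),  r_3 = (2, -1, -2).
  v is orthogonal to every row, so take v ∝ r_1 × r_2 = ((1)·(-1) - (2)·(-5), (2)·(1) - (-2)·(-1), (-2)·(-5) - (1)·(1)) = (9, 0, 9).
  Rescale (divide by 9): u = (1, 0, 1).
  ||u|| = √((1)² + (0)² + (1)²) = √(2) ≈ 1.4142,  v_1 = u/||u|| ≈ (0.7071, 0, 0.7071) (||v_1|| = 1).

λ_1 = 10,  λ_2 = 7,  λ_3 = 4;  v_1 ≈ (0.7071, 0, 0.7071)


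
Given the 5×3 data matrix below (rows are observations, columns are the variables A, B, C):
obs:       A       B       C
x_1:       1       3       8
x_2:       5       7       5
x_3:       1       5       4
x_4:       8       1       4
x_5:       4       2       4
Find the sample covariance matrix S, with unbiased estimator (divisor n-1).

Step 1 — column means:
  mean(A) = (1 + 5 + 1 + 8 + 4) / 5 = 19/5 = 3.8
  mean(B) = (3 + 7 + 5 + 1 + 2) / 5 = 18/5 = 3.6
  mean(C) = (8 + 5 + 4 + 4 + 4) / 5 = 25/5 = 5

Step 2 — sample covariance S[i,j] = (1/(n-1)) · Σ_k (x_{k,i} - mean_i) · (x_{k,j} - mean_j), with n-1 = 4.
  S[A,A] = ((-2.8)·(-2.8) + (1.2)·(1.2) + (-2.8)·(-2.8) + (4.2)·(4.2) + (0.2)·(0.2)) / 4 = 34.8/4 = 8.7
  S[A,B] = ((-2.8)·(-0.6) + (1.2)·(3.4) + (-2.8)·(1.4) + (4.2)·(-2.6) + (0.2)·(-1.6)) / 4 = -9.4/4 = -2.35
  S[A,C] = ((-2.8)·(3) + (1.2)·(0) + (-2.8)·(-1) + (4.2)·(-1) + (0.2)·(-1)) / 4 = -10/4 = -2.5
  S[B,B] = ((-0.6)·(-0.6) + (3.4)·(3.4) + (1.4)·(1.4) + (-2.6)·(-2.6) + (-1.6)·(-1.6)) / 4 = 23.2/4 = 5.8
  S[B,C] = ((-0.6)·(3) + (3.4)·(0) + (1.4)·(-1) + (-2.6)·(-1) + (-1.6)·(-1)) / 4 = 1/4 = 0.25
  S[C,C] = ((3)·(3) + (0)·(0) + (-1)·(-1) + (-1)·(-1) + (-1)·(-1)) / 4 = 12/4 = 3

S is symmetric (S[j,i] = S[i,j]). Assembling:

S = [[8.7, -2.35, -2.5],
 [-2.35, 5.8, 0.25],
 [-2.5, 0.25, 3]]


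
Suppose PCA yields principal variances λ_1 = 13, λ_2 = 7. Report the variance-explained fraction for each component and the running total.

Step 1 — total variance = trace(Sigma) = Σ λ_i = 13 + 7 = 20.

Step 2 — fraction explained by component i = λ_i / Σ λ:
  PC1: 13/20 = 0.65
  PC2: 7/20 = 0.35

Step 3 — cumulative fraction after k components = (λ_1 + ... + λ_k) / Σ λ:
  k = 1: 13/20 = 0.65
  k = 2: (13 + 7)/20 = 20/20 = 1

Summary (fraction, with percent):

explained: PC1 0.65 (65%), PC2 0.35 (35%);  cumulative: 0.65, 1


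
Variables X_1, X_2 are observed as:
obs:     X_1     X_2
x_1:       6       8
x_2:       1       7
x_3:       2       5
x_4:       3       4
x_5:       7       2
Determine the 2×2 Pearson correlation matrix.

Step 1 — column means:
  mean(X_1) = (6 + 1 + 2 + 3 + 7) / 5 = 19/5 = 3.8
  mean(X_2) = (8 + 7 + 5 + 4 + 2) / 5 = 26/5 = 5.2

Step 2 — sample variances and covariances s[i,j] = (1/(n-1)) · Σ_k (x_{k,i} - mean_i) · (x_{k,j} - mean_j), with n-1 = 4:
  s[X_1,X_1] = ((2.2)·(2.2) + (-2.8)·(-2.8) + (-1.8)·(-1.8) + (-0.8)·(-0.8) + (3.2)·(3.2)) / 4 = 26.8/4 = 6.7
  s[X_1,X_2] = ((2.2)·(2.8) + (-2.8)·(1.8) + (-1.8)·(-0.2) + (-0.8)·(-1.2) + (3.2)·(-3.2)) / 4 = -7.8/4 = -1.95
  s[X_2,X_2] = ((2.8)·(2.8) + (1.8)·(1.8) + (-0.2)·(-0.2) + (-1.2)·(-1.2) + (-3.2)·(-3.2)) / 4 = 22.8/4 = 5.7
  Sample standard deviations s_i = √(s[i,i]):
  s(X_1) = √(6.7) = 2.5884
  s(X_2) = √(5.7) = 2.3875

Step 3 — r_{ij} = s_{ij} / (s_i · s_j):
  r[X_1,X_1] = 1 (diagonal).
  r[X_1,X_2] = -1.95 / (2.5884 · 2.3875) = -1.95 / 6.1798 = -0.3155
  r[X_2,X_2] = 1 (diagonal).

R is symmetric with unit diagonal. Assembling:

R = [[1, -0.3155],
 [-0.3155, 1]]


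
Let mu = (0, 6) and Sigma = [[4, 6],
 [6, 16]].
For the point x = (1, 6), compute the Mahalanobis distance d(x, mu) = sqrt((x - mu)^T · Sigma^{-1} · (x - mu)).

Step 1 — centre the observation: (x - mu) = (1, 0).

Step 2 — invert Sigma. det(Sigma) = 4·16 - (6)² = 28.
  Sigma^{-1} = (1/det) · [[d, -b], [-b, a]] = [[0.5714, -0.2143],
 [-0.2143, 0.1429]].

Step 3 — form the quadratic (x - mu)^T · Sigma^{-1} · (x - mu):
  Sigma^{-1} · (x - mu) = (0.5714, -0.2143).
  (x - mu)^T · [Sigma^{-1} · (x - mu)] = (1)·(0.5714) + (0)·(-0.2143) = 0.5714.

Step 4 — take square root: d = √(0.5714) ≈ 0.7559.

d(x, mu) = √(0.5714) ≈ 0.7559


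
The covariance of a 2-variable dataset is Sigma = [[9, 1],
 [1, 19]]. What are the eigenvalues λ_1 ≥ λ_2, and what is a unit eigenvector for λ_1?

Step 1 — characteristic polynomial of 2×2 Sigma:
  det(Sigma - λI) = λ² - trace · λ + det = 0.
  trace = 9 + 19 = 28, det = 9·19 - (1)² = 170.
Step 2 — discriminant:
  Δ = trace² - 4·det = 784 - 680 = 104.
Step 3 — eigenvalues:
  λ = (trace ± √Δ)/2 = (28 ± 10.198)/2,
  λ_1 = 19.099,  λ_2 = 8.901.

Step 4 — unit eigenvector for λ_1: solve (Sigma - λ_1 I)v = 0. First row:
  (9 - 19.099)·v_x + (1)·v_y = 0, i.e. (-10.099)·v_x + (1)·v_y = 0,
  so v ∝ (b, λ_1 - a) = (1, 10.099) = u.
  ||u|| = √((1)² + (10.099)²) = √(102.9902) ≈ 10.1484,
  v_1 = u/||u|| ≈ (0.0985, 0.9951) (||v_1|| = 1).

λ_1 = 19.099,  λ_2 = 8.901;  v_1 ≈ (0.0985, 0.9951)


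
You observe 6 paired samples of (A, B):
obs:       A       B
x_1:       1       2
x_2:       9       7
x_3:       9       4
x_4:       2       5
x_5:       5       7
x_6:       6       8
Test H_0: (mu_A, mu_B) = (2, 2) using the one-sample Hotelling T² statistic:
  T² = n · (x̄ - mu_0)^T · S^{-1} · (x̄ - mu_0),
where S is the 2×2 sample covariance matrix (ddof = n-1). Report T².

Step 1 — sample mean vector:
  mean(A) = (1 + 9 + 9 + 2 + 5 + 6) / 6 = 32/6 = 5.3333
  mean(B) = (2 + 7 + 4 + 5 + 7 + 8) / 6 = 33/6 = 5.5
  x̄ = (5.3333, 5.5),  deviation x̄ - mu_0 = (5.3333, 5.5) - (2, 2) = (3.3333, 3.5).

Step 2 — sample covariance matrix, S[i,j] = (1/(n-1)) · Σ_k (x_{k,i} - mean_i) · (x_{k,j} - mean_j), divisor n-1 = 5:
  S[A,A] = ((-4.3333)·(-4.3333) + (3.6667)·(3.6667) + (3.6667)·(3.6667) + (-3.3333)·(-3.3333) + (-0.3333)·(-0.3333) + (0.6667)·(0.6667)) / 5 = 57.3333/5 = 11.4667
  S[A,B] = ((-4.3333)·(-3.5) + (3.6667)·(1.5) + (3.6667)·(-1.5) + (-3.3333)·(-0.5) + (-0.3333)·(1.5) + (0.6667)·(2.5)) / 5 = 18/5 = 3.6
  S[B,B] = ((-3.5)·(-3.5) + (1.5)·(1.5) + (-1.5)·(-1.5) + (-0.5)·(-0.5) + (1.5)·(1.5) + (2.5)·(2.5)) / 5 = 25.5/5 = 5.1
  S = [[11.4667, 3.6],
 [3.6, 5.1]].

Step 3 — invert S. det(S) = 11.4667·5.1 - (3.6)² = 45.52.
  S^{-1} = (1/det) · [[d, -b], [-b, a]] = [[0.112, -0.0791],
 [-0.0791, 0.2519]].

Step 4 — quadratic form (x̄ - mu_0)^T · S^{-1} · (x̄ - mu_0):
  S^{-1} · (x̄ - mu_0) = (0.0967, 0.618),
  (x̄ - mu_0)^T · [...] = (3.3333)·(0.0967) + (3.5)·(0.618) = 2.4854.

Step 5 — scale by n: T² = 6 · 2.4854 = 14.9121.

T² ≈ 14.9121


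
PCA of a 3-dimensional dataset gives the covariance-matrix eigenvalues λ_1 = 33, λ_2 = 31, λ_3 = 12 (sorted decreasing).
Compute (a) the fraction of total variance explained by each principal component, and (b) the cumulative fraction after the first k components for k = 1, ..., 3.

Step 1 — total variance = trace(Sigma) = Σ λ_i = 33 + 31 + 12 = 76.

Step 2 — fraction explained by component i = λ_i / Σ λ:
  PC1: 33/76 = 0.4342
  PC2: 31/76 = 0.4079
  PC3: 12/76 = 0.1579

Step 3 — cumulative fraction after k components = (λ_1 + ... + λ_k) / Σ λ:
  k = 1: 33/76 = 0.4342
  k = 2: (33 + 31)/76 = 64/76 = 0.8421
  k = 3: (33 + 31 + 12)/76 = 76/76 = 1

Summary (fraction, with percent):

explained: PC1 0.4342 (43.42%), PC2 0.4079 (40.79%), PC3 0.1579 (15.79%);  cumulative: 0.4342, 0.8421, 1


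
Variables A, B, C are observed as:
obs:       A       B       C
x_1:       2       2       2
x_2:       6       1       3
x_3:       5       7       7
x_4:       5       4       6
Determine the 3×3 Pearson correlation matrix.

Step 1 — column means:
  mean(A) = (2 + 6 + 5 + 5) / 4 = 18/4 = 4.5
  mean(B) = (2 + 1 + 7 + 4) / 4 = 14/4 = 3.5
  mean(C) = (2 + 3 + 7 + 6) / 4 = 18/4 = 4.5

Step 2 — sample variances and covariances s[i,j] = (1/(n-1)) · Σ_k (x_{k,i} - mean_i) · (x_{k,j} - mean_j), with n-1 = 3:
  s[A,A] = ((-2.5)·(-2.5) + (1.5)·(1.5) + (0.5)·(0.5) + (0.5)·(0.5)) / 3 = 9/3 = 3
  s[A,B] = ((-2.5)·(-1.5) + (1.5)·(-2.5) + (0.5)·(3.5) + (0.5)·(0.5)) / 3 = 2/3 = 0.6667
  s[A,C] = ((-2.5)·(-2.5) + (1.5)·(-1.5) + (0.5)·(2.5) + (0.5)·(1.5)) / 3 = 6/3 = 2
  s[B,B] = ((-1.5)·(-1.5) + (-2.5)·(-2.5) + (3.5)·(3.5) + (0.5)·(0.5)) / 3 = 21/3 = 7
  s[B,C] = ((-1.5)·(-2.5) + (-2.5)·(-1.5) + (3.5)·(2.5) + (0.5)·(1.5)) / 3 = 17/3 = 5.6667
  s[C,C] = ((-2.5)·(-2.5) + (-1.5)·(-1.5) + (2.5)·(2.5) + (1.5)·(1.5)) / 3 = 17/3 = 5.6667
  Sample standard deviations s_i = √(s[i,i]):
  s(A) = √(3) = 1.7321
  s(B) = √(7) = 2.6458
  s(C) = √(5.6667) = 2.3805

Step 3 — r_{ij} = s_{ij} / (s_i · s_j):
  r[A,A] = 1 (diagonal).
  r[A,B] = 0.6667 / (1.7321 · 2.6458) = 0.6667 / 4.5826 = 0.1455
  r[A,C] = 2 / (1.7321 · 2.3805) = 2 / 4.1231 = 0.4851
  r[B,B] = 1 (diagonal).
  r[B,C] = 5.6667 / (2.6458 · 2.3805) = 5.6667 / 6.2981 = 0.8997
  r[C,C] = 1 (diagonal).

R is symmetric with unit diagonal. Assembling:

R = [[1, 0.1455, 0.4851],
 [0.1455, 1, 0.8997],
 [0.4851, 0.8997, 1]]


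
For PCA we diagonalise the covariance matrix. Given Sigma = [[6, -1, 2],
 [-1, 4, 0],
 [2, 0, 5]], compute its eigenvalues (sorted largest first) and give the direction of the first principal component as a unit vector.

Step 1 — characteristic polynomial p(λ) = det(λI - Sigma) = λ³ - tr·λ² + c_1·λ - det, where tr = trace, c_1 = sum of the principal 2×2 minors, det = det(Sigma):
  tr = 6 + 4 + 5 = 15,
  c_1 = (6·4 - (-1)²) + (6·5 - (2)²) + (4·5 - (0)²) = 23 + 26 + 20 = 69,
  det = 6·(4·5 - (0)²) - (-1)·((-1)·5 - (0)·(2)) + (2)·((-1)·(0) - 4·(2)) = 6·(20) - (-1)·(-5) + (2)·(-8) = 99.
  So p(λ) = λ³ - 15λ² + 69λ - 99.
Step 2 — look for an integer root (rational root theorem: any rational root is an integer divisor of 99). Testing λ = 3:
  p(3) = 27 - 135 + 207 - 99 = 0  ✓
  Dividing out (λ - 3): p(λ) = (λ - 3)(λ² - 12λ + 33).
Step 3 — remaining eigenvalues from the quadratic λ² - 12λ + 33 = 0:
  Δ = 12² - 4·33 = 144 - 132 = 12,  λ = (12 ± √12)/2 = (12 ± 3.4641)/2 ≈ 7.7321 or 4.2679.
  Sorted: λ_1 = 7.7321,  λ_2 = 4.2679,  λ_3 = 3  (check: sum = 15 = tr ✓).

Step 4 — unit eigenvector for λ_1 ≈ 7.7321: v spans the null space of (Sigma - λ_1 I), whose rows are
  r_1 = (-1.7321, -1, 2),  r_2 = (-1, -3.7321, 0),  r_3 = (2, 0, -2.7321).
  v is orthogonal to every row, so take v ∝ r_1 × r_2 = ((-1)·(0) - (2)·(-3.7321), (2)·(-1) - (-1.7321)·(0), (-1.7321)·(-3.7321) - (-1)·(-1)) ≈ (7.4641, -2, 5.4641).
  Let u = (7.4641, -2, 5.4641).
  ||u|| = √((7.4641)² + (-2)² + (5.4641)²) = √(89.5692) ≈ 9.4641,  v_1 = u/||u|| ≈ (0.7887, -0.2113, 0.5774) (||v_1|| = 1).

λ_1 = 7.7321,  λ_2 = 4.2679,  λ_3 = 3;  v_1 ≈ (0.7887, -0.2113, 0.5774)


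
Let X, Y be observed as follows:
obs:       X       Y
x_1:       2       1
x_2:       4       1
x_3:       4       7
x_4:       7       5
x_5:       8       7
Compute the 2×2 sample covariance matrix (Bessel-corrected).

Step 1 — column means:
  mean(X) = (2 + 4 + 4 + 7 + 8) / 5 = 25/5 = 5
  mean(Y) = (1 + 1 + 7 + 5 + 7) / 5 = 21/5 = 4.2

Step 2 — sample covariance S[i,j] = (1/(n-1)) · Σ_k (x_{k,i} - mean_i) · (x_{k,j} - mean_j), with n-1 = 4.
  S[X,X] = ((-3)·(-3) + (-1)·(-1) + (-1)·(-1) + (2)·(2) + (3)·(3)) / 4 = 24/4 = 6
  S[X,Y] = ((-3)·(-3.2) + (-1)·(-3.2) + (-1)·(2.8) + (2)·(0.8) + (3)·(2.8)) / 4 = 20/4 = 5
  S[Y,Y] = ((-3.2)·(-3.2) + (-3.2)·(-3.2) + (2.8)·(2.8) + (0.8)·(0.8) + (2.8)·(2.8)) / 4 = 36.8/4 = 9.2

S is symmetric (S[j,i] = S[i,j]). Assembling:

S = [[6, 5],
 [5, 9.2]]


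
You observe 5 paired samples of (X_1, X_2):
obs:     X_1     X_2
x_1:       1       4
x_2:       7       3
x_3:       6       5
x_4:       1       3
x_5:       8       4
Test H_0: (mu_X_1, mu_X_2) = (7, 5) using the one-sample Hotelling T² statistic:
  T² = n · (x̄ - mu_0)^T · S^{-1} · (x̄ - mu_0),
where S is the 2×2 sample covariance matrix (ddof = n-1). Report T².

Step 1 — sample mean vector:
  mean(X_1) = (1 + 7 + 6 + 1 + 8) / 5 = 23/5 = 4.6
  mean(X_2) = (4 + 3 + 5 + 3 + 4) / 5 = 19/5 = 3.8
  x̄ = (4.6, 3.8),  deviation x̄ - mu_0 = (4.6, 3.8) - (7, 5) = (-2.4, -1.2).

Step 2 — sample covariance matrix, S[i,j] = (1/(n-1)) · Σ_k (x_{k,i} - mean_i) · (x_{k,j} - mean_j), divisor n-1 = 4:
  S[X_1,X_1] = ((-3.6)·(-3.6) + (2.4)·(2.4) + (1.4)·(1.4) + (-3.6)·(-3.6) + (3.4)·(3.4)) / 4 = 45.2/4 = 11.3
  S[X_1,X_2] = ((-3.6)·(0.2) + (2.4)·(-0.8) + (1.4)·(1.2) + (-3.6)·(-0.8) + (3.4)·(0.2)) / 4 = 2.6/4 = 0.65
  S[X_2,X_2] = ((0.2)·(0.2) + (-0.8)·(-0.8) + (1.2)·(1.2) + (-0.8)·(-0.8) + (0.2)·(0.2)) / 4 = 2.8/4 = 0.7
  S = [[11.3, 0.65],
 [0.65, 0.7]].

Step 3 — invert S. det(S) = 11.3·0.7 - (0.65)² = 7.4875.
  S^{-1} = (1/det) · [[d, -b], [-b, a]] = [[0.0935, -0.0868],
 [-0.0868, 1.5092]].

Step 4 — quadratic form (x̄ - mu_0)^T · S^{-1} · (x̄ - mu_0):
  S^{-1} · (x̄ - mu_0) = (-0.1202, -1.6027),
  (x̄ - mu_0)^T · [...] = (-2.4)·(-0.1202) + (-1.2)·(-1.6027) = 2.2117.

Step 5 — scale by n: T² = 5 · 2.2117 = 11.0584.

T² ≈ 11.0584
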